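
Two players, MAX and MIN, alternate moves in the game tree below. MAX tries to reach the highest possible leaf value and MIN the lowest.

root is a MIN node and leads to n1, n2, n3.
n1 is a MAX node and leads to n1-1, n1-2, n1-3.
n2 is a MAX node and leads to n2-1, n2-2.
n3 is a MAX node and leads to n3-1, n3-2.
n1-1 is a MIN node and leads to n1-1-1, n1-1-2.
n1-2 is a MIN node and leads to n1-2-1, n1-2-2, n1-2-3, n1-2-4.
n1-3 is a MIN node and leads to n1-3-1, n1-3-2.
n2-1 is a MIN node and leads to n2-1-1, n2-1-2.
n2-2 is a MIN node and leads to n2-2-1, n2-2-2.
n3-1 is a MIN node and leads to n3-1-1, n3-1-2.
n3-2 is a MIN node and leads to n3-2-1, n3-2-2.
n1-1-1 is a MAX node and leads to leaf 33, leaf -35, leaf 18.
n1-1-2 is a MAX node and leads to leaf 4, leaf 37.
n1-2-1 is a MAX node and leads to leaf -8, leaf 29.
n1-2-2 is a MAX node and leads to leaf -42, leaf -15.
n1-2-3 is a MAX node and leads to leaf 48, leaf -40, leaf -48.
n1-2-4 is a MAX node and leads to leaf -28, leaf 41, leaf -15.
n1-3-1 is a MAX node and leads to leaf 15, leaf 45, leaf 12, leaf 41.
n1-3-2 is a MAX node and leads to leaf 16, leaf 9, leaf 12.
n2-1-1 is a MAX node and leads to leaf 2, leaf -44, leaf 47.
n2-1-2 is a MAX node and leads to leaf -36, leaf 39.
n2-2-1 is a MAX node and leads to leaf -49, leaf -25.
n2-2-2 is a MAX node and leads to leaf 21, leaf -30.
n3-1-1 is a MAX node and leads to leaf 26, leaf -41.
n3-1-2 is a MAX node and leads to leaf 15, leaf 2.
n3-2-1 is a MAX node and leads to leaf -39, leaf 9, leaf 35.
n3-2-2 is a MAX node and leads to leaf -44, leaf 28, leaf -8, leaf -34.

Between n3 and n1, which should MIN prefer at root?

n3

n3-1-1 (MAX): max(26, -41) = 26
n3-1-2 (MAX): max(15, 2) = 15
n3-1 (MIN): min(26, 15) = 15
n3-2-1 (MAX): max(-39, 9, 35) = 35
n3-2-2 (MAX): max(-44, 28, -8, -34) = 28
n3-2 (MIN): min(35, 28) = 28
n3 (MAX): max(15, 28) = 28
n1-1-1 (MAX): max(33, -35, 18) = 33
n1-1-2 (MAX): max(4, 37) = 37
n1-1 (MIN): min(33, 37) = 33
n1-2-1 (MAX): max(-8, 29) = 29
n1-2-2 (MAX): max(-42, -15) = -15
n1-2-3 (MAX): max(48, -40, -48) = 48
n1-2-4 (MAX): max(-28, 41, -15) = 41
n1-2 (MIN): min(29, -15, 48, 41) = -15
n1-3-1 (MAX): max(15, 45, 12, 41) = 45
n1-3-2 (MAX): max(16, 9, 12) = 16
n1-3 (MIN): min(45, 16) = 16
n1 (MAX): max(33, -15, 16) = 33
MIN prefers the lower value; n3=28, n1=33. n3 is better since 28 < 33.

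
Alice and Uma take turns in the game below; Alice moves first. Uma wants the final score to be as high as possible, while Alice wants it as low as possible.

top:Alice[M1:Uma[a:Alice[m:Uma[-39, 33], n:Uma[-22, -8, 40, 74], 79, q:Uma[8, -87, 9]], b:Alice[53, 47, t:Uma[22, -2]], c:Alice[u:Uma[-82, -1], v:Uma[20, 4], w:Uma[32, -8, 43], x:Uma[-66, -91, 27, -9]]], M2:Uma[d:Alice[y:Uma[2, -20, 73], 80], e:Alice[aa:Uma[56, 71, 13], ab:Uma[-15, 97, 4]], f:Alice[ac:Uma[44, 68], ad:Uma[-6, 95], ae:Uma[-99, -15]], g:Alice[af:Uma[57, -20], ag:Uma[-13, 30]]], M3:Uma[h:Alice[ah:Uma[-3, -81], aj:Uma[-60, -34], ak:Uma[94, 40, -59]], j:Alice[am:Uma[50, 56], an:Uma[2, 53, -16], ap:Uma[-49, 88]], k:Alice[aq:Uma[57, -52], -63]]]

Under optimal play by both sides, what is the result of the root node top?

m (Uma): max(-39, 33) = 33
n (Uma): max(-22, -8, 40, 74) = 74
q (Uma): max(8, -87, 9) = 9
a (Alice): min(33, 74, 79, 9) = 9
t (Uma): max(22, -2) = 22
b (Alice): min(53, 47, 22) = 22
u (Uma): max(-82, -1) = -1
v (Uma): max(20, 4) = 20
w (Uma): max(32, -8, 43) = 43
x (Uma): max(-66, -91, 27, -9) = 27
c (Alice): min(-1, 20, 43, 27) = -1
M1 (Uma): max(9, 22, -1) = 22
y (Uma): max(2, -20, 73) = 73
d (Alice): min(73, 80) = 73
aa (Uma): max(56, 71, 13) = 71
ab (Uma): max(-15, 97, 4) = 97
e (Alice): min(71, 97) = 71
ac (Uma): max(44, 68) = 68
ad (Uma): max(-6, 95) = 95
ae (Uma): max(-99, -15) = -15
f (Alice): min(68, 95, -15) = -15
af (Uma): max(57, -20) = 57
ag (Uma): max(-13, 30) = 30
g (Alice): min(57, 30) = 30
M2 (Uma): max(73, 71, -15, 30) = 73
ah (Uma): max(-3, -81) = -3
aj (Uma): max(-60, -34) = -34
ak (Uma): max(94, 40, -59) = 94
h (Alice): min(-3, -34, 94) = -34
am (Uma): max(50, 56) = 56
an (Uma): max(2, 53, -16) = 53
ap (Uma): max(-49, 88) = 88
j (Alice): min(56, 53, 88) = 53
aq (Uma): max(57, -52) = 57
k (Alice): min(57, -63) = -63
M3 (Uma): max(-34, 53, -63) = 53
top (Alice): min(22, 73, 53) = 22

22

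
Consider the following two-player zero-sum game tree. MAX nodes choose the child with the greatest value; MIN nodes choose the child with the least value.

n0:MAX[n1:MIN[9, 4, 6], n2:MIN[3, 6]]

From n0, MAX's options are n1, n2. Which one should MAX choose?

n1 (MIN): min(9, 4, 6) = 4
n2 (MIN): min(3, 6) = 3
n0 (MAX): max(4, 3) = 4
MAX at n0 wants the highest of {n1=4, n2=3}, so chooses n1.

n1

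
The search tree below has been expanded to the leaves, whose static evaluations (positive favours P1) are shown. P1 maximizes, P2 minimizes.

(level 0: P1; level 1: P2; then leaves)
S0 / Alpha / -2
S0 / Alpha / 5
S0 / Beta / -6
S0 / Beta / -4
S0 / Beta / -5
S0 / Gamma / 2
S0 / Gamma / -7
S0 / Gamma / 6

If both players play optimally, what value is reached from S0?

Alpha (P2): min(-2, 5) = -2
Beta (P2): min(-6, -4, -5) = -6
Gamma (P2): min(2, -7, 6) = -7
S0 (P1): max(-2, -6, -7) = -2

-2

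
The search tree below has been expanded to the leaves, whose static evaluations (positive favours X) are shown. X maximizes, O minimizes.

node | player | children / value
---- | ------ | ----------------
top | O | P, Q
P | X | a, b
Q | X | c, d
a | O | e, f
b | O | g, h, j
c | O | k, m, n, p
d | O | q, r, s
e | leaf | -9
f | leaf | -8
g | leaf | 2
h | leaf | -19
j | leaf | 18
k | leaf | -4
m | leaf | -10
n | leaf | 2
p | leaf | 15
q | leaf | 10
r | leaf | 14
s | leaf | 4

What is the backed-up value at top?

a (O): min(-9, -8) = -9
b (O): min(2, -19, 18) = -19
P (X): max(-9, -19) = -9
c (O): min(-4, -10, 2, 15) = -10
d (O): min(10, 14, 4) = 4
Q (X): max(-10, 4) = 4
top (O): min(-9, 4) = -9

-9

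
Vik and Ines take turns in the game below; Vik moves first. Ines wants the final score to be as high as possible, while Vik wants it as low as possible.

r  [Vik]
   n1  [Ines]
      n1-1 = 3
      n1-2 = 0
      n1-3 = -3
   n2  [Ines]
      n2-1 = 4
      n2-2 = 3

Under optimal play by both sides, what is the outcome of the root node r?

3

n1 (Ines): max(3, 0, -3) = 3
n2 (Ines): max(4, 3) = 4
r (Vik): min(3, 4) = 3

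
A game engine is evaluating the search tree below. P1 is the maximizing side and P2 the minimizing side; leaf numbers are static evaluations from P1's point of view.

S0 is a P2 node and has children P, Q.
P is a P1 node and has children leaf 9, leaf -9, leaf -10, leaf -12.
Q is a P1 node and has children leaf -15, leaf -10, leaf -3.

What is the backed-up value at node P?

9

P (P1): max(9, -9, -10, -12) = 9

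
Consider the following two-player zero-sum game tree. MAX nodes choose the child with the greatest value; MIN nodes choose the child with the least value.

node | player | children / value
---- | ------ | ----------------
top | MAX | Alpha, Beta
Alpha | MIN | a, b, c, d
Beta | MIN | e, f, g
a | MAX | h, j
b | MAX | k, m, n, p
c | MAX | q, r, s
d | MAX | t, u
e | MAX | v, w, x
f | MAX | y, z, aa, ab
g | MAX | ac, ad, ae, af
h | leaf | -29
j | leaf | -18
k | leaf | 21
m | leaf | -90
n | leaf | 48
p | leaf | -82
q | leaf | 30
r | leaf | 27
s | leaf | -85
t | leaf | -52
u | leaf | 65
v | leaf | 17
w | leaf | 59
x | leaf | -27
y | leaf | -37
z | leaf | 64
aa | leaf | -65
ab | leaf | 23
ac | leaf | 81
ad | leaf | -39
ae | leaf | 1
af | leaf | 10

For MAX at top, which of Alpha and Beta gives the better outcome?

Beta

a (MAX): max(-29, -18) = -18
b (MAX): max(21, -90, 48, -82) = 48
c (MAX): max(30, 27, -85) = 30
d (MAX): max(-52, 65) = 65
Alpha (MIN): min(-18, 48, 30, 65) = -18
e (MAX): max(17, 59, -27) = 59
f (MAX): max(-37, 64, -65, 23) = 64
g (MAX): max(81, -39, 1, 10) = 81
Beta (MIN): min(59, 64, 81) = 59
MAX prefers the higher value; Alpha=-18, Beta=59. Beta is better since 59 > -18.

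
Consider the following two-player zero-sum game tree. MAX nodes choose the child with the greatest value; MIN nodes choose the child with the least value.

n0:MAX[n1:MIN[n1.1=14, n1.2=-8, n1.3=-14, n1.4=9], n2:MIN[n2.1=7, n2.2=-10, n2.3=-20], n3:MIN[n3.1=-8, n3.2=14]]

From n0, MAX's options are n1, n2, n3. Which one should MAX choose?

n1 (MIN): min(14, -8, -14, 9) = -14
n2 (MIN): min(7, -10, -20) = -20
n3 (MIN): min(-8, 14) = -8
n0 (MAX): max(-14, -20, -8) = -8
MAX at n0 wants the highest of {n1=-14, n2=-20, n3=-8}, so chooses n3.

n3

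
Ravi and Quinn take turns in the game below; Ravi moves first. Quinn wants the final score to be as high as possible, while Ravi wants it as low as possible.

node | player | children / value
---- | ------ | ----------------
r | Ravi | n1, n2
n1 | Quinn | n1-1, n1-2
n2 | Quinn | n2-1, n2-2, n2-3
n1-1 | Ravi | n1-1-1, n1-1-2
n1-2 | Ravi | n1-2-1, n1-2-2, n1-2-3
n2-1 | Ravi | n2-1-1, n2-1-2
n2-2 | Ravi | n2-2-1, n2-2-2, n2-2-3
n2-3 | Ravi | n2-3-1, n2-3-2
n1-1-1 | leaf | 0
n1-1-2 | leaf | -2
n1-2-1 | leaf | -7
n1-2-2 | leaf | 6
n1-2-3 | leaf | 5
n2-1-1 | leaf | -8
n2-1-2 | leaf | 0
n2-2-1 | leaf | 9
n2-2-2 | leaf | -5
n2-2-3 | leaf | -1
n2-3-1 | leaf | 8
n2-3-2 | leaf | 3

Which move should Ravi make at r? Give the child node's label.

n1

n1-1 (Ravi): min(0, -2) = -2
n1-2 (Ravi): min(-7, 6, 5) = -7
n1 (Quinn): max(-2, -7) = -2
n2-1 (Ravi): min(-8, 0) = -8
n2-2 (Ravi): min(9, -5, -1) = -5
n2-3 (Ravi): min(8, 3) = 3
n2 (Quinn): max(-8, -5, 3) = 3
r (Ravi): min(-2, 3) = -2
Ravi at r wants the lowest of {n1=-2, n2=3}, so chooses n1.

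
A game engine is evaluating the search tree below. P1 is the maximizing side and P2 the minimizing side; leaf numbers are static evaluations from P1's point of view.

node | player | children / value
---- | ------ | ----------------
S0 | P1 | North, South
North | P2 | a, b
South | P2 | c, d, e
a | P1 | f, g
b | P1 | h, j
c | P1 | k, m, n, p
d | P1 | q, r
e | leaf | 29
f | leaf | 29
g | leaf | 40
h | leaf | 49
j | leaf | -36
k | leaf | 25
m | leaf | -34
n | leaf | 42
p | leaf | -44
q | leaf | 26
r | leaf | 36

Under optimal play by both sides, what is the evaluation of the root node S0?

a (P1): max(29, 40) = 40
b (P1): max(49, -36) = 49
North (P2): min(40, 49) = 40
c (P1): max(25, -34, 42, -44) = 42
d (P1): max(26, 36) = 36
South (P2): min(42, 36, 29) = 29
S0 (P1): max(40, 29) = 40

40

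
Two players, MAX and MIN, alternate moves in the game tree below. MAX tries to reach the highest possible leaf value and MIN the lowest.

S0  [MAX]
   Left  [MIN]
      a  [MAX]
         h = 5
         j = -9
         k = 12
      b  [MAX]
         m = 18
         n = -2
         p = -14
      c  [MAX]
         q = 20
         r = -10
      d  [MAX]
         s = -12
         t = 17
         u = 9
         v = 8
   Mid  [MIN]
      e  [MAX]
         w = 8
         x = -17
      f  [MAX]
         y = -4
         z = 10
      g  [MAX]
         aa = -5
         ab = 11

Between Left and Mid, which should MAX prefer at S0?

a (MAX): max(5, -9, 12) = 12
b (MAX): max(18, -2, -14) = 18
c (MAX): max(20, -10) = 20
d (MAX): max(-12, 17, 9, 8) = 17
Left (MIN): min(12, 18, 20, 17) = 12
e (MAX): max(8, -17) = 8
f (MAX): max(-4, 10) = 10
g (MAX): max(-5, 11) = 11
Mid (MIN): min(8, 10, 11) = 8
MAX prefers the higher value; Left=12, Mid=8. Left is better since 12 > 8.

Left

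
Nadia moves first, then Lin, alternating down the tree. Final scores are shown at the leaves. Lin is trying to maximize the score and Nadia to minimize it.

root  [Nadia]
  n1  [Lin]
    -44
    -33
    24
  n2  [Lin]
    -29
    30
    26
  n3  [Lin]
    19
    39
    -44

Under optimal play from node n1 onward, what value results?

n1 (Lin): max(-44, -33, 24) = 24

24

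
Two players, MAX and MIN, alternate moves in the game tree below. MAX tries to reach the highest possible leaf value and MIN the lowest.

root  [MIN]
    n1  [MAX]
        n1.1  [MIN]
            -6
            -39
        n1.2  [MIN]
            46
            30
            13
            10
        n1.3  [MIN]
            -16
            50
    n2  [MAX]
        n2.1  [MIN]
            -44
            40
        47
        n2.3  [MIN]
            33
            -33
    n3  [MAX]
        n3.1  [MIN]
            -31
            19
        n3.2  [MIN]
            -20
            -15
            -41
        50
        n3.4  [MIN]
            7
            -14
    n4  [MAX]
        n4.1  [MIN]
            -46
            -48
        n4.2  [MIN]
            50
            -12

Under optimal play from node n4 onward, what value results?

n4.1 (MIN): min(-46, -48) = -48
n4.2 (MIN): min(50, -12) = -12
n4 (MAX): max(-48, -12) = -12

-12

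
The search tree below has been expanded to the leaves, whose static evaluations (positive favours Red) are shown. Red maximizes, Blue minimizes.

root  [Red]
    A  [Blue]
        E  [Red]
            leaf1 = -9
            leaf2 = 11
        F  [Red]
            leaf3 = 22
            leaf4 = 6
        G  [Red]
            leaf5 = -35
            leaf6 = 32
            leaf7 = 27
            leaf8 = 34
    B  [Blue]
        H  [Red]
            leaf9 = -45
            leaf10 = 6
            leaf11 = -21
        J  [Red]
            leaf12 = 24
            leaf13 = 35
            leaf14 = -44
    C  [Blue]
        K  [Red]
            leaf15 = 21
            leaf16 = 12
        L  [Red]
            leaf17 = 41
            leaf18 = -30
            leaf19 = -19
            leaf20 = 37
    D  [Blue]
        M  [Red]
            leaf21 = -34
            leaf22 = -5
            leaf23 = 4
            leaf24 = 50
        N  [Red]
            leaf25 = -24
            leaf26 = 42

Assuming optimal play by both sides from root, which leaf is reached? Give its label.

leaf26

E (Red): max(-9, 11) = 11
F (Red): max(22, 6) = 22
G (Red): max(-35, 32, 27, 34) = 34
A (Blue): min(11, 22, 34) = 11
H (Red): max(-45, 6, -21) = 6
J (Red): max(24, 35, -44) = 35
B (Blue): min(6, 35) = 6
K (Red): max(21, 12) = 21
L (Red): max(41, -30, -19, 37) = 41
C (Blue): min(21, 41) = 21
M (Red): max(-34, -5, 4, 50) = 50
N (Red): max(-24, 42) = 42
D (Blue): min(50, 42) = 42
root (Red): max(11, 6, 21, 42) = 42
At root, Red picks D (highest: 42).
At D, Blue picks N (lowest: 42).
At N, Red picks leaf26 (highest: 42).
Terminal value 42.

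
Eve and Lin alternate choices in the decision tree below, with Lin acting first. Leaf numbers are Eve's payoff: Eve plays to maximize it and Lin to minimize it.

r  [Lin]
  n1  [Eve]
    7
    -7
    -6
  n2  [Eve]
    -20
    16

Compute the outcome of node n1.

n1 (Eve): max(7, -7, -6) = 7

7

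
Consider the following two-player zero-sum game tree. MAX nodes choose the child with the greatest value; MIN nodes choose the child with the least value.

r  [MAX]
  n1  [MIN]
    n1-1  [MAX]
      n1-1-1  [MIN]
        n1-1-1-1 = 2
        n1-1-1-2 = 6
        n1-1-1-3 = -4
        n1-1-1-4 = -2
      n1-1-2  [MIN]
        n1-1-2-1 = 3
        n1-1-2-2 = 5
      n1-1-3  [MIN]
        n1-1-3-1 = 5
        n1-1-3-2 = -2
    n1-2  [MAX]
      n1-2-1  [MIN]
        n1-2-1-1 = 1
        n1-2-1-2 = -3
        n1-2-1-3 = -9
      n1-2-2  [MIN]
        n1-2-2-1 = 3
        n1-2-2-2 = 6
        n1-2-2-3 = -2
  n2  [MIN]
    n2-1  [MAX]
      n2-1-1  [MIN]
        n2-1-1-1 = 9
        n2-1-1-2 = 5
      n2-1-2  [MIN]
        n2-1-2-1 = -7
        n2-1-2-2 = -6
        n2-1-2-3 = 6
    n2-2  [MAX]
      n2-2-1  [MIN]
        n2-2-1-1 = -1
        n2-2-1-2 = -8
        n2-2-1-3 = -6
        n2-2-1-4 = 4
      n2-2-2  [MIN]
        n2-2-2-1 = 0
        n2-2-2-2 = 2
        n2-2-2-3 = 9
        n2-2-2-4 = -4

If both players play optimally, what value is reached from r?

n1-1-1 (MIN): min(2, 6, -4, -2) = -4
n1-1-2 (MIN): min(3, 5) = 3
n1-1-3 (MIN): min(5, -2) = -2
n1-1 (MAX): max(-4, 3, -2) = 3
n1-2-1 (MIN): min(1, -3, -9) = -9
n1-2-2 (MIN): min(3, 6, -2) = -2
n1-2 (MAX): max(-9, -2) = -2
n1 (MIN): min(3, -2) = -2
n2-1-1 (MIN): min(9, 5) = 5
n2-1-2 (MIN): min(-7, -6, 6) = -7
n2-1 (MAX): max(5, -7) = 5
n2-2-1 (MIN): min(-1, -8, -6, 4) = -8
n2-2-2 (MIN): min(0, 2, 9, -4) = -4
n2-2 (MAX): max(-8, -4) = -4
n2 (MIN): min(5, -4) = -4
r (MAX): max(-2, -4) = -2

-2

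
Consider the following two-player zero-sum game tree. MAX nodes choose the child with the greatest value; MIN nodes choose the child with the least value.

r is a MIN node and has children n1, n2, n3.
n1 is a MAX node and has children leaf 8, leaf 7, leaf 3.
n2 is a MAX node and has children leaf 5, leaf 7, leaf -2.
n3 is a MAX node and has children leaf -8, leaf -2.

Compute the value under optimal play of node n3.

-2

n3 (MAX): max(-8, -2) = -2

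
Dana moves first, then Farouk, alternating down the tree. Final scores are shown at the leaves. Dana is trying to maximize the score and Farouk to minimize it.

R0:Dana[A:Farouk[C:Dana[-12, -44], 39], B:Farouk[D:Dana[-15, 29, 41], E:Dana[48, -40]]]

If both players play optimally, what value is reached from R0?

C (Dana): max(-12, -44) = -12
A (Farouk): min(-12, 39) = -12
D (Dana): max(-15, 29, 41) = 41
E (Dana): max(48, -40) = 48
B (Farouk): min(41, 48) = 41
R0 (Dana): max(-12, 41) = 41

41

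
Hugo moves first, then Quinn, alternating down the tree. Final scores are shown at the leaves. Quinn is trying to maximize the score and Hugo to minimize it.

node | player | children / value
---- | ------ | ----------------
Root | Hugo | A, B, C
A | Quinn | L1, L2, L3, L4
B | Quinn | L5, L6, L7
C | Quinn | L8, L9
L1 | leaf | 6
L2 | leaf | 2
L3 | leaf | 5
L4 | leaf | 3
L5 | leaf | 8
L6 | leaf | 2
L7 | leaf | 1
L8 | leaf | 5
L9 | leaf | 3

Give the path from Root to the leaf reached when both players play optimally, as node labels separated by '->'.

Root -> C -> L8

A (Quinn): max(6, 2, 5, 3) = 6
B (Quinn): max(8, 2, 1) = 8
C (Quinn): max(5, 3) = 5
Root (Hugo): min(6, 8, 5) = 5
At Root, Hugo picks C (lowest: 5).
At C, Quinn picks L8 (highest: 5).
Terminal value 5.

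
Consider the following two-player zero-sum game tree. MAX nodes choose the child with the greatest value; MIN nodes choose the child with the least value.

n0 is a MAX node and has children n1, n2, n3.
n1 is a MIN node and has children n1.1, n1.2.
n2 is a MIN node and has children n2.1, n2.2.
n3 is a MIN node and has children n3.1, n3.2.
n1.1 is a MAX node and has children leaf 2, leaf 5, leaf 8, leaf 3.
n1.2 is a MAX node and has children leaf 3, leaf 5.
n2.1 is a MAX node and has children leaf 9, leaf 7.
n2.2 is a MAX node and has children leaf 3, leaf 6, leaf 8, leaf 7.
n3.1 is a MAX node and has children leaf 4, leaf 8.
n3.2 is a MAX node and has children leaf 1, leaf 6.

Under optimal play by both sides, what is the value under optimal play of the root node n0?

8

n1.1 (MAX): max(2, 5, 8, 3) = 8
n1.2 (MAX): max(3, 5) = 5
n1 (MIN): min(8, 5) = 5
n2.1 (MAX): max(9, 7) = 9
n2.2 (MAX): max(3, 6, 8, 7) = 8
n2 (MIN): min(9, 8) = 8
n3.1 (MAX): max(4, 8) = 8
n3.2 (MAX): max(1, 6) = 6
n3 (MIN): min(8, 6) = 6
n0 (MAX): max(5, 8, 6) = 8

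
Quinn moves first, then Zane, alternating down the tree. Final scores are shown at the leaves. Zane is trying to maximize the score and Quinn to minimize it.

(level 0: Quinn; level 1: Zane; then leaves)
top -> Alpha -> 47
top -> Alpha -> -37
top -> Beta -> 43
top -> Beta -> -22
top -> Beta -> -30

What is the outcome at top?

Alpha (Zane): max(47, -37) = 47
Beta (Zane): max(43, -22, -30) = 43
top (Quinn): min(47, 43) = 43

43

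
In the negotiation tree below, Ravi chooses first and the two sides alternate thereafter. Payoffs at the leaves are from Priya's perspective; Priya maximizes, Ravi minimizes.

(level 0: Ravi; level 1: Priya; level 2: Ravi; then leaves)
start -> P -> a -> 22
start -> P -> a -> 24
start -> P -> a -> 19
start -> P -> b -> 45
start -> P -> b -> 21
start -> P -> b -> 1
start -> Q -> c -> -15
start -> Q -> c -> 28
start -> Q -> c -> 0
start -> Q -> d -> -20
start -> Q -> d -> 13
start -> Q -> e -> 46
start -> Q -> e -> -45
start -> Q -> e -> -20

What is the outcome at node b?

1

b (Ravi): min(45, 21, 1) = 1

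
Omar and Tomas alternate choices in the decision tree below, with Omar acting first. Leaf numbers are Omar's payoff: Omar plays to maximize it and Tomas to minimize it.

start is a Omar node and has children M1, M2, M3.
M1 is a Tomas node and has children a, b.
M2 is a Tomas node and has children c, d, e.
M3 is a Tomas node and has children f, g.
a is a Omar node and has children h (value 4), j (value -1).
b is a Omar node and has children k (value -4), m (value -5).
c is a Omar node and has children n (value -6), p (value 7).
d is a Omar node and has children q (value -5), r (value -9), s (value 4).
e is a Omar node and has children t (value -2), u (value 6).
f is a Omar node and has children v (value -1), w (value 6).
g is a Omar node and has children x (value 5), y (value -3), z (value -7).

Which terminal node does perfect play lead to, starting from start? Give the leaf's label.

x

a (Omar): max(4, -1) = 4
b (Omar): max(-4, -5) = -4
M1 (Tomas): min(4, -4) = -4
c (Omar): max(-6, 7) = 7
d (Omar): max(-5, -9, 4) = 4
e (Omar): max(-2, 6) = 6
M2 (Tomas): min(7, 4, 6) = 4
f (Omar): max(-1, 6) = 6
g (Omar): max(5, -3, -7) = 5
M3 (Tomas): min(6, 5) = 5
start (Omar): max(-4, 4, 5) = 5
At start, Omar picks M3 (highest: 5).
At M3, Tomas picks g (lowest: 5).
At g, Omar picks x (highest: 5).
Terminal value 5.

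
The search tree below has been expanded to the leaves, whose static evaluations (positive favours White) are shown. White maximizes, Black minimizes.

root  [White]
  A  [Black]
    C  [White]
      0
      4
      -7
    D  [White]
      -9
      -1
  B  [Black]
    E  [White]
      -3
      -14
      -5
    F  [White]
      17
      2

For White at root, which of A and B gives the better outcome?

A

C (White): max(0, 4, -7) = 4
D (White): max(-9, -1) = -1
A (Black): min(4, -1) = -1
E (White): max(-3, -14, -5) = -3
F (White): max(17, 2) = 17
B (Black): min(-3, 17) = -3
White prefers the higher value; A=-1, B=-3. A is better since -1 > -3.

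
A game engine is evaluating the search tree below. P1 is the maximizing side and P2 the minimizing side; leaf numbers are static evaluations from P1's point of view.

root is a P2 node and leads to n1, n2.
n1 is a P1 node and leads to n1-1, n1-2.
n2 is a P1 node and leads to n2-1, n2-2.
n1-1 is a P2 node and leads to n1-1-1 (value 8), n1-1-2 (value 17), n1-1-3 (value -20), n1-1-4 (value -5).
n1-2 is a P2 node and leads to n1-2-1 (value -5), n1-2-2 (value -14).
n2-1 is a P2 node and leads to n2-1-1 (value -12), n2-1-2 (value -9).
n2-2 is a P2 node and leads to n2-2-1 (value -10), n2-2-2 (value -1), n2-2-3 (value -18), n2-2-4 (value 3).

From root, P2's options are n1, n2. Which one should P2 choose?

n1-1 (P2): min(8, 17, -20, -5) = -20
n1-2 (P2): min(-5, -14) = -14
n1 (P1): max(-20, -14) = -14
n2-1 (P2): min(-12, -9) = -12
n2-2 (P2): min(-10, -1, -18, 3) = -18
n2 (P1): max(-12, -18) = -12
root (P2): min(-14, -12) = -14
P2 at root wants the lowest of {n1=-14, n2=-12}, so chooses n1.

n1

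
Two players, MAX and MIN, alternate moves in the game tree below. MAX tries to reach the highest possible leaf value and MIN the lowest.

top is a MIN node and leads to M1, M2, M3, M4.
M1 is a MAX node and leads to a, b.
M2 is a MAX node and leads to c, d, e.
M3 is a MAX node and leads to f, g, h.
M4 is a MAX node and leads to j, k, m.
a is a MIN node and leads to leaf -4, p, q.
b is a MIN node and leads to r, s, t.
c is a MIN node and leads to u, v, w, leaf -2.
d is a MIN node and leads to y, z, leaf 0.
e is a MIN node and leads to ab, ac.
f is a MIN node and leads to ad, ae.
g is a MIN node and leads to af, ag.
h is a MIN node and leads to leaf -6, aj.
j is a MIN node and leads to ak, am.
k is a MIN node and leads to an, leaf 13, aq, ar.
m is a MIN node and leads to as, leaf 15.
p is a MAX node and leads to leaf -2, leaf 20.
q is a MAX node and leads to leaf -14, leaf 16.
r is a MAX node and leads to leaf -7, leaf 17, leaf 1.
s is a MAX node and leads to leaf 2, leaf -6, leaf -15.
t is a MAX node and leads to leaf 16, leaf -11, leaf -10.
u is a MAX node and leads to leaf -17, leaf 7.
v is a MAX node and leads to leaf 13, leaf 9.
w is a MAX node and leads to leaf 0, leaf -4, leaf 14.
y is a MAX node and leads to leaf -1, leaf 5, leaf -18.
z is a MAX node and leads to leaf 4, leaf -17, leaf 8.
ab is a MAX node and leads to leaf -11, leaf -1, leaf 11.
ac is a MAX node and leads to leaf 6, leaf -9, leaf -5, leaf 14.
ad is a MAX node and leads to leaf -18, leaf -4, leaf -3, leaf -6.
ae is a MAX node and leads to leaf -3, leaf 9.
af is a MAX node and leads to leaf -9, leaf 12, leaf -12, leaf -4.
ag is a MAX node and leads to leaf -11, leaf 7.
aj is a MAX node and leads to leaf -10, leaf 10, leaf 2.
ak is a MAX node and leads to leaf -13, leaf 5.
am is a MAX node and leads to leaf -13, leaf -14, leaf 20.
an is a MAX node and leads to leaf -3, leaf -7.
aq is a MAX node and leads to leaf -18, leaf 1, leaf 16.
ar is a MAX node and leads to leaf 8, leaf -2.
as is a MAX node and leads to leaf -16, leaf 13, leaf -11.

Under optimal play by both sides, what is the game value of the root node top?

2

p (MAX): max(-2, 20) = 20
q (MAX): max(-14, 16) = 16
a (MIN): min(-4, 20, 16) = -4
r (MAX): max(-7, 17, 1) = 17
s (MAX): max(2, -6, -15) = 2
t (MAX): max(16, -11, -10) = 16
b (MIN): min(17, 2, 16) = 2
M1 (MAX): max(-4, 2) = 2
u (MAX): max(-17, 7) = 7
v (MAX): max(13, 9) = 13
w (MAX): max(0, -4, 14) = 14
c (MIN): min(7, 13, 14, -2) = -2
y (MAX): max(-1, 5, -18) = 5
z (MAX): max(4, -17, 8) = 8
d (MIN): min(5, 8, 0) = 0
ab (MAX): max(-11, -1, 11) = 11
ac (MAX): max(6, -9, -5, 14) = 14
e (MIN): min(11, 14) = 11
M2 (MAX): max(-2, 0, 11) = 11
ad (MAX): max(-18, -4, -3, -6) = -3
ae (MAX): max(-3, 9) = 9
f (MIN): min(-3, 9) = -3
af (MAX): max(-9, 12, -12, -4) = 12
ag (MAX): max(-11, 7) = 7
g (MIN): min(12, 7) = 7
aj (MAX): max(-10, 10, 2) = 10
h (MIN): min(-6, 10) = -6
M3 (MAX): max(-3, 7, -6) = 7
ak (MAX): max(-13, 5) = 5
am (MAX): max(-13, -14, 20) = 20
j (MIN): min(5, 20) = 5
an (MAX): max(-3, -7) = -3
aq (MAX): max(-18, 1, 16) = 16
ar (MAX): max(8, -2) = 8
k (MIN): min(-3, 13, 16, 8) = -3
as (MAX): max(-16, 13, -11) = 13
m (MIN): min(13, 15) = 13
M4 (MAX): max(5, -3, 13) = 13
top (MIN): min(2, 11, 7, 13) = 2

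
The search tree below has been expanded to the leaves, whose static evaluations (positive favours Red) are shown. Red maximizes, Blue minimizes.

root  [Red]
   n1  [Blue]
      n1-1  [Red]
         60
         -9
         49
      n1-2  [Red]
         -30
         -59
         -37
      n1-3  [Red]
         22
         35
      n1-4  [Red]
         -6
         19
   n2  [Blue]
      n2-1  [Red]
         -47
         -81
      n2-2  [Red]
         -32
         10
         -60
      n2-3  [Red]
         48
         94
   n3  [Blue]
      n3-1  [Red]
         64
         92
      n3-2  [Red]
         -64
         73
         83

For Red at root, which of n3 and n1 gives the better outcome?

n3

n3-1 (Red): max(64, 92) = 92
n3-2 (Red): max(-64, 73, 83) = 83
n3 (Blue): min(92, 83) = 83
n1-1 (Red): max(60, -9, 49) = 60
n1-2 (Red): max(-30, -59, -37) = -30
n1-3 (Red): max(22, 35) = 35
n1-4 (Red): max(-6, 19) = 19
n1 (Blue): min(60, -30, 35, 19) = -30
Red prefers the higher value; n3=83, n1=-30. n3 is better since 83 > -30.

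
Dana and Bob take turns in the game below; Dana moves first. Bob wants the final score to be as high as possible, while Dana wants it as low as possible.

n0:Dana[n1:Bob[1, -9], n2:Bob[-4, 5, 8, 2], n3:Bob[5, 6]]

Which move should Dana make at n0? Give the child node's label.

n1

n1 (Bob): max(1, -9) = 1
n2 (Bob): max(-4, 5, 8, 2) = 8
n3 (Bob): max(5, 6) = 6
n0 (Dana): min(1, 8, 6) = 1
Dana at n0 wants the lowest of {n1=1, n2=8, n3=6}, so chooses n1.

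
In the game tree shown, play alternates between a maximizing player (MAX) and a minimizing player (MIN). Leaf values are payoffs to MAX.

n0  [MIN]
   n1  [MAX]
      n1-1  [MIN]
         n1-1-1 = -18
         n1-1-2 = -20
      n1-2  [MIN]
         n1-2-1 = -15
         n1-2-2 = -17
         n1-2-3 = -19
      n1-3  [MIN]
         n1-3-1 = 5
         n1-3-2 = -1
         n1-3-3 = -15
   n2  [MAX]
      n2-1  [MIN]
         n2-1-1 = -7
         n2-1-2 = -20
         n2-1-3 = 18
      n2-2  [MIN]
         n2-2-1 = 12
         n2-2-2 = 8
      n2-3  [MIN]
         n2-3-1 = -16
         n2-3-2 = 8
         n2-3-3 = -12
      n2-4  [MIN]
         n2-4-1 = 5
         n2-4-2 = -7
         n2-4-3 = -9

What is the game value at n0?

-15

n1-1 (MIN): min(-18, -20) = -20
n1-2 (MIN): min(-15, -17, -19) = -19
n1-3 (MIN): min(5, -1, -15) = -15
n1 (MAX): max(-20, -19, -15) = -15
n2-1 (MIN): min(-7, -20, 18) = -20
n2-2 (MIN): min(12, 8) = 8
n2-3 (MIN): min(-16, 8, -12) = -16
n2-4 (MIN): min(5, -7, -9) = -9
n2 (MAX): max(-20, 8, -16, -9) = 8
n0 (MIN): min(-15, 8) = -15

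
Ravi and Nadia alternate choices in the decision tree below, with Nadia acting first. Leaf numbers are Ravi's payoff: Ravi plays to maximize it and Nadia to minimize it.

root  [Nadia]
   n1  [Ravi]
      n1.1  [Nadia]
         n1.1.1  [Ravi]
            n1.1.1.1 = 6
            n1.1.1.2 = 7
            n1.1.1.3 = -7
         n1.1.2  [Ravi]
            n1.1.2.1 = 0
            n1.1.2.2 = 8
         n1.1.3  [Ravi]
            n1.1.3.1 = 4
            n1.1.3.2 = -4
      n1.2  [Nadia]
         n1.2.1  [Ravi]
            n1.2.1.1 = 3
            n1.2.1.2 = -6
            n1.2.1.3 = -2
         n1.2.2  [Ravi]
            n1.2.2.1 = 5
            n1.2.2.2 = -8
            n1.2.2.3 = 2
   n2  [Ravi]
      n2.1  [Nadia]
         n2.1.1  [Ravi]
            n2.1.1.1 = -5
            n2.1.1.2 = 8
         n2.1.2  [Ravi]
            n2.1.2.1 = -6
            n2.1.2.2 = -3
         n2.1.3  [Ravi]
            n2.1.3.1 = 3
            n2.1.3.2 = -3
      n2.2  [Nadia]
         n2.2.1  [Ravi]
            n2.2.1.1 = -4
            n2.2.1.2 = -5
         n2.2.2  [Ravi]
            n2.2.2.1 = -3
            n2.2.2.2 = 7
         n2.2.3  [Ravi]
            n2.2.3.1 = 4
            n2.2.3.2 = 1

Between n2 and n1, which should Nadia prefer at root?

n2.1.1 (Ravi): max(-5, 8) = 8
n2.1.2 (Ravi): max(-6, -3) = -3
n2.1.3 (Ravi): max(3, -3) = 3
n2.1 (Nadia): min(8, -3, 3) = -3
n2.2.1 (Ravi): max(-4, -5) = -4
n2.2.2 (Ravi): max(-3, 7) = 7
n2.2.3 (Ravi): max(4, 1) = 4
n2.2 (Nadia): min(-4, 7, 4) = -4
n2 (Ravi): max(-3, -4) = -3
n1.1.1 (Ravi): max(6, 7, -7) = 7
n1.1.2 (Ravi): max(0, 8) = 8
n1.1.3 (Ravi): max(4, -4) = 4
n1.1 (Nadia): min(7, 8, 4) = 4
n1.2.1 (Ravi): max(3, -6, -2) = 3
n1.2.2 (Ravi): max(5, -8, 2) = 5
n1.2 (Nadia): min(3, 5) = 3
n1 (Ravi): max(4, 3) = 4
Nadia prefers the lower value; n2=-3, n1=4. n2 is better since -3 < 4.

n2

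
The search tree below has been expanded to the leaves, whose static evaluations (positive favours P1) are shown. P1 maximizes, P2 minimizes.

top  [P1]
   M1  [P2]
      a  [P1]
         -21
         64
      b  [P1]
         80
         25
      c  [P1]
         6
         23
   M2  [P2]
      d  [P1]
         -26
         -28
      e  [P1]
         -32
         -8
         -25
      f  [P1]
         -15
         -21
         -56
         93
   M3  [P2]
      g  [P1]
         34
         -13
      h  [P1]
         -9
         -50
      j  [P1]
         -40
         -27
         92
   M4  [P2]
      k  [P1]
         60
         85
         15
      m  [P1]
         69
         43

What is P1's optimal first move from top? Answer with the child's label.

a (P1): max(-21, 64) = 64
b (P1): max(80, 25) = 80
c (P1): max(6, 23) = 23
M1 (P2): min(64, 80, 23) = 23
d (P1): max(-26, -28) = -26
e (P1): max(-32, -8, -25) = -8
f (P1): max(-15, -21, -56, 93) = 93
M2 (P2): min(-26, -8, 93) = -26
g (P1): max(34, -13) = 34
h (P1): max(-9, -50) = -9
j (P1): max(-40, -27, 92) = 92
M3 (P2): min(34, -9, 92) = -9
k (P1): max(60, 85, 15) = 85
m (P1): max(69, 43) = 69
M4 (P2): min(85, 69) = 69
top (P1): max(23, -26, -9, 69) = 69
P1 at top wants the highest of {M1=23, M2=-26, M3=-9, M4=69}, so chooses M4.

M4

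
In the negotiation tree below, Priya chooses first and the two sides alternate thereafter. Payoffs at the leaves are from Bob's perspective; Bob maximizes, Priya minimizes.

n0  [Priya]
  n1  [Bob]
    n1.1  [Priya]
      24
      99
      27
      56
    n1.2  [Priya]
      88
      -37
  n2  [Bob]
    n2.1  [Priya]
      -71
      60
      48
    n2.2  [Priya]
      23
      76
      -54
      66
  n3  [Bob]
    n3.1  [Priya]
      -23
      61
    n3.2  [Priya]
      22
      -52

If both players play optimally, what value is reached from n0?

n1.1 (Priya): min(24, 99, 27, 56) = 24
n1.2 (Priya): min(88, -37) = -37
n1 (Bob): max(24, -37) = 24
n2.1 (Priya): min(-71, 60, 48) = -71
n2.2 (Priya): min(23, 76, -54, 66) = -54
n2 (Bob): max(-71, -54) = -54
n3.1 (Priya): min(-23, 61) = -23
n3.2 (Priya): min(22, -52) = -52
n3 (Bob): max(-23, -52) = -23
n0 (Priya): min(24, -54, -23) = -54

-54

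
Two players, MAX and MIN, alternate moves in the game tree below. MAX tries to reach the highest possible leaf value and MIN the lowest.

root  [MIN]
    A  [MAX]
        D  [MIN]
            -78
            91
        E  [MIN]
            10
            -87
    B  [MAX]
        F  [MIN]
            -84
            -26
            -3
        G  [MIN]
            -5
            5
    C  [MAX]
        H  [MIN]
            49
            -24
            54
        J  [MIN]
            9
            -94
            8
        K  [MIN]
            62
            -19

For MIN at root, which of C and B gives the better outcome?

C

H (MIN): min(49, -24, 54) = -24
J (MIN): min(9, -94, 8) = -94
K (MIN): min(62, -19) = -19
C (MAX): max(-24, -94, -19) = -19
F (MIN): min(-84, -26, -3) = -84
G (MIN): min(-5, 5) = -5
B (MAX): max(-84, -5) = -5
MIN prefers the lower value; C=-19, B=-5. C is better since -19 < -5.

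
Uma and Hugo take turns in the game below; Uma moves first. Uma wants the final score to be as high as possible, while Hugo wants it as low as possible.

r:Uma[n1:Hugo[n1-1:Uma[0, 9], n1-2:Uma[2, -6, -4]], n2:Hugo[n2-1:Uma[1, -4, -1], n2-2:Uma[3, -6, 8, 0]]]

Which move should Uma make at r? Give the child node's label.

n1

n1-1 (Uma): max(0, 9) = 9
n1-2 (Uma): max(2, -6, -4) = 2
n1 (Hugo): min(9, 2) = 2
n2-1 (Uma): max(1, -4, -1) = 1
n2-2 (Uma): max(3, -6, 8, 0) = 8
n2 (Hugo): min(1, 8) = 1
r (Uma): max(2, 1) = 2
Uma at r wants the highest of {n1=2, n2=1}, so chooses n1.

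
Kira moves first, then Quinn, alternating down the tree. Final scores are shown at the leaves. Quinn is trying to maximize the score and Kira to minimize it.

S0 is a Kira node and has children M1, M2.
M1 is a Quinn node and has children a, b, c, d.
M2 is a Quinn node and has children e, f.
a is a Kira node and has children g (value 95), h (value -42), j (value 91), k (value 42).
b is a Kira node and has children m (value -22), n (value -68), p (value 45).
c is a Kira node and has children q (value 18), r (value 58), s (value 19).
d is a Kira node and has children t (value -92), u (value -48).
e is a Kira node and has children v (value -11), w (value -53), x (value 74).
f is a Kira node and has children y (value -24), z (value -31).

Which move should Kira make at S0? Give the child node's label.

a (Kira): min(95, -42, 91, 42) = -42
b (Kira): min(-22, -68, 45) = -68
c (Kira): min(18, 58, 19) = 18
d (Kira): min(-92, -48) = -92
M1 (Quinn): max(-42, -68, 18, -92) = 18
e (Kira): min(-11, -53, 74) = -53
f (Kira): min(-24, -31) = -31
M2 (Quinn): max(-53, -31) = -31
S0 (Kira): min(18, -31) = -31
Kira at S0 wants the lowest of {M1=18, M2=-31}, so chooses M2.

M2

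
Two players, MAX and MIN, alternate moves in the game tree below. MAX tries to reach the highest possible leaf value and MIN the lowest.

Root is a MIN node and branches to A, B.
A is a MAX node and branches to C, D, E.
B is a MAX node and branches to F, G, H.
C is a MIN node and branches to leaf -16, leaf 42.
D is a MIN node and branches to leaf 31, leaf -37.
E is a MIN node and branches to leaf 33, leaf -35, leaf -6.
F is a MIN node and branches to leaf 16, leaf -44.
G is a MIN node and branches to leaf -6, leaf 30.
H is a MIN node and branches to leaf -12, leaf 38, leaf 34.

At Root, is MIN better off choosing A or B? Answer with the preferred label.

C (MIN): min(-16, 42) = -16
D (MIN): min(31, -37) = -37
E (MIN): min(33, -35, -6) = -35
A (MAX): max(-16, -37, -35) = -16
F (MIN): min(16, -44) = -44
G (MIN): min(-6, 30) = -6
H (MIN): min(-12, 38, 34) = -12
B (MAX): max(-44, -6, -12) = -6
MIN prefers the lower value; A=-16, B=-6. A is better since -16 < -6.

A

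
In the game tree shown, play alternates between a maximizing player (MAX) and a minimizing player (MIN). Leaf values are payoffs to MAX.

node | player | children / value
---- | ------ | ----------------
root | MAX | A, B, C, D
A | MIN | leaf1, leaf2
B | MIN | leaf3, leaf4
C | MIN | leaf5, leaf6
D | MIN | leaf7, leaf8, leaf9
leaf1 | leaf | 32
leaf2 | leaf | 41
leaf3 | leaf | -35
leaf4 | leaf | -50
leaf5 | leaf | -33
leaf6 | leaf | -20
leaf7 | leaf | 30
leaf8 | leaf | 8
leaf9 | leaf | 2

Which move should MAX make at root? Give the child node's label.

A (MIN): min(32, 41) = 32
B (MIN): min(-35, -50) = -50
C (MIN): min(-33, -20) = -33
D (MIN): min(30, 8, 2) = 2
root (MAX): max(32, -50, -33, 2) = 32
MAX at root wants the highest of {A=32, B=-50, C=-33, D=2}, so chooses A.

A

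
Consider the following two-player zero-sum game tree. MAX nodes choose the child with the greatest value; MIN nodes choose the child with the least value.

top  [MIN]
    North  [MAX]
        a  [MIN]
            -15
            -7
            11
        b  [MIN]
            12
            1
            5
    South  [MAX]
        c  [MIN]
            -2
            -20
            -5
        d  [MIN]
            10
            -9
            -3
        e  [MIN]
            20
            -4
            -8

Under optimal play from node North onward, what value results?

1

a (MIN): min(-15, -7, 11) = -15
b (MIN): min(12, 1, 5) = 1
North (MAX): max(-15, 1) = 1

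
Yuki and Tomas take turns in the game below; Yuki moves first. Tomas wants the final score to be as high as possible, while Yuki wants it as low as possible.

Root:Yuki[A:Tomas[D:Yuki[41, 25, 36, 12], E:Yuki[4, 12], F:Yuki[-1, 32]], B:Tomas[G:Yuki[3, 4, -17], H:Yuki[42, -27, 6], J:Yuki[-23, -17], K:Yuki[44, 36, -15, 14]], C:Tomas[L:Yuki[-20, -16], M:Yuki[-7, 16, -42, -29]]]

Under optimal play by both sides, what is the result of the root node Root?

-20

D (Yuki): min(41, 25, 36, 12) = 12
E (Yuki): min(4, 12) = 4
F (Yuki): min(-1, 32) = -1
A (Tomas): max(12, 4, -1) = 12
G (Yuki): min(3, 4, -17) = -17
H (Yuki): min(42, -27, 6) = -27
J (Yuki): min(-23, -17) = -23
K (Yuki): min(44, 36, -15, 14) = -15
B (Tomas): max(-17, -27, -23, -15) = -15
L (Yuki): min(-20, -16) = -20
M (Yuki): min(-7, 16, -42, -29) = -42
C (Tomas): max(-20, -42) = -20
Root (Yuki): min(12, -15, -20) = -20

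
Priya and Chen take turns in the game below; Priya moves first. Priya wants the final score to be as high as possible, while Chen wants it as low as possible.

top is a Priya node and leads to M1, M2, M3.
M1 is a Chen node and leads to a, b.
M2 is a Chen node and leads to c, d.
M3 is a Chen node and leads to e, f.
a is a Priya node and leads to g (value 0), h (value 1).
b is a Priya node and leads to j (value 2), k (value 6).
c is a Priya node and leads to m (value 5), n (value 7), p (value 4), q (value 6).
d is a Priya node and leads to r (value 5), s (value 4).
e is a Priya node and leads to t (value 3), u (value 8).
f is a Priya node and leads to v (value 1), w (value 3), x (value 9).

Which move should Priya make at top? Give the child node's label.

a (Priya): max(0, 1) = 1
b (Priya): max(2, 6) = 6
M1 (Chen): min(1, 6) = 1
c (Priya): max(5, 7, 4, 6) = 7
d (Priya): max(5, 4) = 5
M2 (Chen): min(7, 5) = 5
e (Priya): max(3, 8) = 8
f (Priya): max(1, 3, 9) = 9
M3 (Chen): min(8, 9) = 8
top (Priya): max(1, 5, 8) = 8
Priya at top wants the highest of {M1=1, M2=5, M3=8}, so chooses M3.

M3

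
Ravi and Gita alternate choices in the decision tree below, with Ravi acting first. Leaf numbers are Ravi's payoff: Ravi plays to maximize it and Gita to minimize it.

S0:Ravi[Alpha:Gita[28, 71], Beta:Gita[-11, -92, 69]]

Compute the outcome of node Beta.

-92

Beta (Gita): min(-11, -92, 69) = -92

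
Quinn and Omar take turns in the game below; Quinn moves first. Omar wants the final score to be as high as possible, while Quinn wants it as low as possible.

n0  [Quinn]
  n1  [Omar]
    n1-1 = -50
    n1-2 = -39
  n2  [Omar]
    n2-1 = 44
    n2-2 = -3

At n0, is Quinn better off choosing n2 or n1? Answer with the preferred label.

n1

n2 (Omar): max(44, -3) = 44
n1 (Omar): max(-50, -39) = -39
Quinn prefers the lower value; n2=44, n1=-39. n1 is better since -39 < 44.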